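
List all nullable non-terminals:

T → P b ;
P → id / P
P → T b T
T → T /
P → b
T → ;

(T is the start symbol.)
A non-terminal is nullable if it can derive ε (the empty string): either it has an ε-production, or it has a production whose right-hand side consists entirely of nullable non-terminals.

There are no ε-productions, so no non-terminal can derive ε.
No non-terminals are nullable.

Answer: None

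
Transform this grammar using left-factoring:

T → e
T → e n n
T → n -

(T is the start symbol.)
Left-factoring transforms A → αβ₁ | αβ₂ into A → αA' and A' → β₁ | β₂
(α is the longest common prefix among the alternatives). Repeat until
no nonterminal has two alternatives with a common prefix.

Round 1: T has alternatives sharing prefix 'e'. Introduce T': T → e T'
  Add: T' → ε
  Add: T' → n n

No remaining common prefixes — done.

Resulting grammar:
T → e T'
T' → ε
T' → n n
T → n -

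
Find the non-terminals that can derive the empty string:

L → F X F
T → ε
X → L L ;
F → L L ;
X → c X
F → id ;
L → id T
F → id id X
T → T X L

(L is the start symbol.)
ε-productions: T → ε
So T is immediately nullable.
No further non-terminal can be added: every production for the remaining non-terminals contains a terminal or a non-nullable non-terminal.
Nullable = { 'T' }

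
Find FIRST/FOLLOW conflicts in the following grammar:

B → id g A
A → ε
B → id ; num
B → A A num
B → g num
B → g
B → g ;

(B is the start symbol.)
A FIRST/FOLLOW conflict occurs when a non-terminal N has a nullable alternative N → β (β ⇒* ε) and another alternative N → α with FIRST(α) ∩ FOLLOW(N) ≠ ∅: on such a lookahead the parser cannot decide between expanding α and letting N vanish via β.

Nullable non-terminals: A.
A has a nullable alternative but only one production, so nothing to check.

B has no nullable alternative, so no FIRST/FOLLOW check is needed there.

No FIRST/FOLLOW conflicts found.

Answer: No FIRST/FOLLOW conflicts.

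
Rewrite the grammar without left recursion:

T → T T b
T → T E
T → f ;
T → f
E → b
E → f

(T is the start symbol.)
T → f ; T'
T → f T'
T' → T b T'
T' → E T'
T' → ε
E → b
E → f

T is directly left-recursive. The standard transformation for
  A → A α₁ | ... | A α_m | β₁ | ... | β_n
is
  A  → β₁ A' | ... | β_n A'
  A' → α₁ A' | ... | α_m A' | ε

T → f ; becomes T → f ; T'
T → f becomes T → f T'
T → T T b becomes T' → T b T'
T → T E becomes T' → E T'
Add T' → ε

Productions for other non-terminals are unchanged:
  E → b
  E → f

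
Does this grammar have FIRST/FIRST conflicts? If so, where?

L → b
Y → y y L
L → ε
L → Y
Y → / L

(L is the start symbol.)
No FIRST/FIRST conflicts.

A FIRST/FIRST conflict occurs when two productions N → α and N → β for the same non-terminal have FIRST(α) ∩ FIRST(β) ≠ ∅ (with ε ∈ FIRST of a nullable right-hand side, so two nullable alternatives also conflict).

FIRST sets of the non-terminals at (or reachable through a nullable prefix from) the front of some alternative:
  FIRST(Y) = { '/', 'y' }

Productions for L:
  L → b: FIRST = { 'b' }
  L → ε: FIRST = { ε }
  L → Y: FIRST = { '/', 'y' }
Productions for Y:
  Y → y y L: FIRST = { 'y' }
  Y → / L: FIRST = { '/' }

All alternatives of each non-terminal have pairwise disjoint FIRST sets.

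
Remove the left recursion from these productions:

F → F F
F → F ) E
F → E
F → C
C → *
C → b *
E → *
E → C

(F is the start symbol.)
F is directly left-recursive. The standard transformation for
  A → A α₁ | ... | A α_m | β₁ | ... | β_n
is
  A  → β₁ A' | ... | β_n A'
  A' → α₁ A' | ... | α_m A' | ε

F → E becomes F → E F'
F → C becomes F → C F'
F → F F becomes F' → F F'
F → F ) E becomes F' → ) E F'
Add F' → ε

Productions for other non-terminals are unchanged:
  C → *
  C → b *
  E → *
  E → C

Resulting grammar:
F → E F'
F → C F'
F' → F F'
F' → ) E F'
F' → ε
C → *
C → b *
E → *
E → C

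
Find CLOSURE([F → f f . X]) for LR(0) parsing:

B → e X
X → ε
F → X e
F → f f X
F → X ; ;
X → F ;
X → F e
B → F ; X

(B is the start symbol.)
{ [F → . X ; ;], [F → . X e], [F → . f f X], [F → f f . X], [X → . F ;], [X → . F e], [X → .] }

To compute CLOSURE, for each item [A → α.Bβ] where B is a non-terminal, add [B → .γ] for all productions B → γ; repeat for the newly added items until nothing changes.

Start with: [F → f f . X]
  [F → f f . X] has the dot before X: add [X → .], [X → . F ;], [X → . F e]
  [X → . F ;] has the dot before F: add [F → . X e], [F → . f f X], [F → . X ; ;]
No further items can be added.

CLOSURE = { [F → . X ; ;], [F → . X e], [F → . f f X], [F → f f . X], [X → . F ;], [X → . F e], [X → .] }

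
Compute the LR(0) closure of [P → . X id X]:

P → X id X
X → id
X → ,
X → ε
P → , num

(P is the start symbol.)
{ [P → . X id X], [X → . ,], [X → . id], [X → .] }

Start with: [P → . X id X]
  [P → . X id X] has the dot before X: add [X → . id], [X → . ,], [X → .]
No further items can be added.

CLOSURE = { [P → . X id X], [X → . ,], [X → . id], [X → .] }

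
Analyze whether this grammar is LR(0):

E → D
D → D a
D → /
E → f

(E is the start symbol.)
No. Shift-reduce conflict between [E → D .] and [D → D . a]

A grammar is LR(0) if no state in the canonical LR(0) collection has:
  - both a shift item (dot before a terminal) and a complete item (shift-reduce conflict), or
  - two or more complete items (reduce-reduce conflict; the accept item [E' → E .] counts as a complete item here).

Augment with E' → E and build the canonical LR(0) collection (I0 = CLOSURE({[E' → . E]}), then GOTO on every symbol after a dot until no new states appear). It has 6 states:
  I0: { [D → . /], [D → . D a], [E → . D], [E → . f], [E' → . E] }  — shift
  I1: { [D → / .] }  — reduce
  I2: { [D → D . a], [E → D .] }  — shift, reduce
  I3: { [E' → E .] }  — accept
  I4: { [E → f .] }  — reduce
  I5: { [D → D a .] }  — reduce

Conflict in state I2:
  Shift-reduce conflict between [E → D .] and [D → D . a]
So the grammar is NOT LR(0).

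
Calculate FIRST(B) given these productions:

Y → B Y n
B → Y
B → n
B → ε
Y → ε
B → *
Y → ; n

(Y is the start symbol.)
To compute FIRST(B), examine every production with B on the left-hand side, reading each right-hand side left to right until a non-nullable symbol is reached.

FIRST sets of the other non-terminals involved (by the same procedure, iterated to a fixed point):
  FIRST(Y) = { '*', ';', 'n', ε }

From B → Y:
  - Y is a non-terminal: add FIRST(Y) \ {ε} = { '*', ';', 'n' }
    Y is nullable and nothing follows, so the whole right-hand side can vanish: ε ∈ FIRST(B)
From B → n:
  - n is a terminal: add 'n' and stop
From B → ε:
  - ε-production, so ε ∈ FIRST(B)
From B → *:
  - '*' is a terminal: add '*' and stop

Collecting: FIRST(B) = { '*', ';', 'n', ε }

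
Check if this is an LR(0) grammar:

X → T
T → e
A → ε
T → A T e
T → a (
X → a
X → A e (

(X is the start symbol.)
Augment with X' → X and build the canonical LR(0) collection (I0 = CLOSURE({[X' → . X]}), then GOTO on every symbol after a dot until no new states appear). It has 13 states:
  I0: { [A → .], [T → . A T e], [T → . a (], [T → . e], [X → . A e (], [X → . T], [X → . a], [X' → . X] }  — shift, reduce
  I1: { [A → .], [T → . A T e], [T → . a (], [T → . e], [T → A . T e], [X → A . e (] }  — shift, reduce
  I2: { [X → T .] }  — reduce
  I3: { [X' → X .] }  — accept
  I4: { [T → a . (], [X → a .] }  — shift, reduce
  I5: { [T → e .] }  — reduce
  I6: { [T → a ( .] }  — reduce
  I7: { [A → .], [T → . A T e], [T → . a (], [T → . e], [T → A . T e] }  — shift, reduce
  I8: { [T → A T . e] }  — shift
  I9: { [T → a . (] }  — shift
  I10: { [T → e .], [X → A e . (] }  — shift, reduce
  I11: { [X → A e ( .] }  — reduce
  I12: { [T → A T e .] }  — reduce

Conflict in state I0:
  Shift-reduce conflict between [A → .] and [T → . a (]
So the grammar is NOT LR(0).

Answer: No. Shift-reduce conflict between [A → .] and [T → . a (]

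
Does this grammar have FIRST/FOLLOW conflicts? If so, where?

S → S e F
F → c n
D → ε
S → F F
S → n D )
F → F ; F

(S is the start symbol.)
A FIRST/FOLLOW conflict occurs when a non-terminal N has a nullable alternative N → β (β ⇒* ε) and another alternative N → α with FIRST(α) ∩ FOLLOW(N) ≠ ∅: on such a lookahead the parser cannot decide between expanding α and letting N vanish via β.

Nullable non-terminals: D.
D has a nullable alternative but only one production, so nothing to check.

F, S have no nullable alternative, so no FIRST/FOLLOW check is needed there.

No FIRST/FOLLOW conflicts found.

Answer: No FIRST/FOLLOW conflicts.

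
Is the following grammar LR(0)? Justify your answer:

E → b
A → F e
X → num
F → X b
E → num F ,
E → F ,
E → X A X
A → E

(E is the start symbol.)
No. Shift-reduce conflict between [X → num .] and [X → . num]

A grammar is LR(0) if no state in the canonical LR(0) collection has:
  - both a shift item (dot before a terminal) and a complete item (shift-reduce conflict), or
  - two or more complete items (reduce-reduce conflict; the accept item [E' → E .] counts as a complete item here).

Augment with E' → E and build the canonical LR(0) collection (I0 = CLOSURE({[E' → . E]}), then GOTO on every symbol after a dot until no new states appear). It has 18 states:
  I0: { [E → . F ,], [E → . X A X], [E → . b], [E → . num F ,], [E' → . E], [F → . X b], [X → . num] }  — shift
  I1: { [E' → E .] }  — accept
  I2: { [E → F . ,] }  — shift
  I3: { [A → . E], [A → . F e], [E → . F ,], [E → . X A X], [E → . b], [E → . num F ,], [E → X . A X], [F → . X b], [F → X . b], [X → . num] }  — shift
  I4: { [E → b .] }  — reduce
  I5: { [E → num . F ,], [F → . X b], [X → . num], [X → num .] }  — shift, reduce
  I6: { [E → num F . ,] }  — shift
  I7: { [F → X . b] }  — shift
  I8: { [X → num .] }  — reduce
  I9: { [F → X b .] }  — reduce
  I10: { [E → num F , .] }  — reduce
  I11: { [E → X A . X], [X → . num] }  — shift
  I12: { [A → E .] }  — reduce
  I13: { [A → F . e], [E → F . ,] }  — shift
  I14: { [E → b .], [F → X b .] }  — 2 reduces
  I15: { [E → F , .] }  — reduce
  I16: { [A → F e .] }  — reduce
  I17: { [E → X A X .] }  — reduce

Conflict in state I5:
  Shift-reduce conflict between [X → num .] and [X → . num]
So the grammar is NOT LR(0).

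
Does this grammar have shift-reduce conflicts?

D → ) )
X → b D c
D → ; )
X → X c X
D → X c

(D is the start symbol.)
A shift-reduce conflict occurs when an LR(0) state has both:
  - a complete (reduce) item [A → α .] (dot at the end), and
  - a shift item [B → β . c γ] (dot before a terminal).

Augment with D' → D and build the canonical LR(0) collection (I0 = CLOSURE({[D' → . D]}), then GOTO on every symbol after a dot until no new states appear). It has 13 states:
  I0: { [D → . ) )], [D → . ; )], [D → . X c], [D' → . D], [X → . X c X], [X → . b D c] }  — shift
  I1: { [D → ) . )] }  — shift
  I2: { [D → ; . )] }  — shift
  I3: { [D' → D .] }  — accept
  I4: { [D → X . c], [X → X . c X] }  — shift
  I5: { [D → . ) )], [D → . ; )], [D → . X c], [X → . X c X], [X → . b D c], [X → b . D c] }  — shift
  I6: { [X → b D . c] }  — shift
  I7: { [X → b D c .] }  — reduce
  I8: { [D → X c .], [X → . X c X], [X → . b D c], [X → X c . X] }  — shift, reduce
  I9: { [X → X . c X], [X → X c X .] }  — shift, reduce
  I10: { [X → . X c X], [X → . b D c], [X → X c . X] }  — shift
  I11: { [D → ; ) .] }  — reduce
  I12: { [D → ) ) .] }  — reduce

I8 contains reduce item [D → X c .] and shift item [X → . b D c] — shift-reduce conflict.
I9 contains reduce item [X → X c X .] and shift item [X → X . c X] — shift-reduce conflict.

Answer: Yes — I8: [D → X c .] vs [X → . b D c]; I9: [X → X c X .] vs [X → X . c X]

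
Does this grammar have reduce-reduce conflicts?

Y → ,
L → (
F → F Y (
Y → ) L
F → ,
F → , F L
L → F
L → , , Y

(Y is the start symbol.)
Yes — I12: [F → , .] vs [Y → , .]; I14: [F → , .] vs [Y → , .]

Augment with Y' → Y and build the canonical LR(0) collection (I0 = CLOSURE({[Y' → . Y]}), then GOTO on every symbol after a dot until no new states appear). It has 17 states:
  I0: { [Y → . ) L], [Y → . ,], [Y' → . Y] }  — shift
  I1: { [F → . , F L], [F → . ,], [F → . F Y (], [L → . (], [L → . , , Y], [L → . F], [Y → ) . L] }  — shift
  I2: { [Y → , .] }  — reduce
  I3: { [Y' → Y .] }  — accept
  I4: { [L → ( .] }  — reduce
  I5: { [F → , . F L], [F → , .], [F → . , F L], [F → . ,], [F → . F Y (], [L → , . , Y] }  — shift, reduce
  I6: { [F → F . Y (], [L → F .], [Y → . ) L], [Y → . ,] }  — shift, reduce
  I7: { [Y → ) L .] }  — reduce
  I8: { [F → F Y . (] }  — shift
  I9: { [F → F Y ( .] }  — reduce
  I10: { [F → , . F L], [F → , .], [F → . , F L], [F → . ,], [F → . F Y (], [L → , , . Y], [Y → . ) L], [Y → . ,] }  — shift, reduce
  I11: { [F → , F . L], [F → . , F L], [F → . ,], [F → . F Y (], [F → F . Y (], [L → . (], [L → . , , Y], [L → . F], [Y → . ) L], [Y → . ,] }  — shift
  I12: { [F → , . F L], [F → , .], [F → . , F L], [F → . ,], [F → . F Y (], [L → , . , Y], [Y → , .] }  — shift, 2 reduces
  I13: { [F → , F L .] }  — reduce
  I14: { [F → , . F L], [F → , .], [F → . , F L], [F → . ,], [F → . F Y (], [Y → , .] }  — shift, 2 reduces
  I15: { [L → , , Y .] }  — reduce
  I16: { [F → , . F L], [F → , .], [F → . , F L], [F → . ,], [F → . F Y (] }  — shift, reduce

I12 contains complete items [F → , .], [Y → , .] — reduce-reduce conflict.
I14 contains complete items [F → , .], [Y → , .] — reduce-reduce conflict.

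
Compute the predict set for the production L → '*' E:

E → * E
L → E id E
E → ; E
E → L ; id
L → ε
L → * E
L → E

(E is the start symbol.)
PREDICT(L → '*' E) = (FIRST(RHS) \ {ε}) ∪ (FOLLOW(L) if ε ∈ FIRST(RHS), i.e. RHS ⇒* ε)
FIRST('*' E) = { '*' }
ε ∉ FIRST('*' E), so FOLLOW(L) is not added.
PREDICT(L → '*' E) = { '*' }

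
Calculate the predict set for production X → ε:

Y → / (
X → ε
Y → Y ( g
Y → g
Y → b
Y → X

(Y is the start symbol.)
PREDICT(X → ε) = (FIRST(RHS) \ {ε}) ∪ (FOLLOW(X) if ε ∈ FIRST(RHS), i.e. RHS ⇒* ε)
The right-hand side is ε (FIRST(ε) = { ε }), so the predict set is FOLLOW(X) = { $, '(' }
PREDICT(X → ε) = { $, '(' }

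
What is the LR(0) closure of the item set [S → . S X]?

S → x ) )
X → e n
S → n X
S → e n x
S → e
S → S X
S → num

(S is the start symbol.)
To compute CLOSURE, for each item [A → α.Bβ] where B is a non-terminal, add [B → .γ] for all productions B → γ; repeat for the newly added items until nothing changes.

Start with: [S → . S X]
  [S → . S X] has the dot before S: add [S → . x ) )], [S → . n X], [S → . e n x], [S → . e], [S → . num]
No further items can be added.

CLOSURE = { [S → . S X], [S → . e n x], [S → . e], [S → . n X], [S → . num], [S → . x ) )] }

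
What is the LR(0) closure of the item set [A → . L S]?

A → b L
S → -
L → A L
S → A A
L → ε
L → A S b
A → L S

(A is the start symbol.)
{ [A → . L S], [A → . b L], [L → . A L], [L → . A S b], [L → .] }

To compute CLOSURE, for each item [A → α.Bβ] where B is a non-terminal, add [B → .γ] for all productions B → γ; repeat for the newly added items until nothing changes.

Start with: [A → . L S]
  [A → . L S] has the dot before L: add [L → . A L], [L → .], [L → . A S b]
  [L → . A L] has the dot before A: add [A → . b L]
No further items can be added.

CLOSURE = { [A → . L S], [A → . b L], [L → . A L], [L → . A S b], [L → .] }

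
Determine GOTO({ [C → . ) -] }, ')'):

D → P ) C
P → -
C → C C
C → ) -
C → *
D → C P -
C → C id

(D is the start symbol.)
{ [C → ) . -] }

GOTO(I, ')') = CLOSURE({ [A → αX.β] : [A → α.Xβ] ∈ I, X = ')' })

Items with dot before ')', with the dot advanced:
  [C → . ) -] → [C → ) . -]
Closure adds nothing (no advanced item has the dot before a non-terminal).

GOTO = { [C → ) . -] }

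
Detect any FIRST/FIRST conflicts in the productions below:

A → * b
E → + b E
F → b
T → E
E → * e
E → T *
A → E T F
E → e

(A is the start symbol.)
Yes. A → '*' b / A → E T F on { '*' }; E → '+' b E / E → T '*' on { '+' }; E → '*' e / E → T '*' on { '*' }; E → T '*' / E → e on { 'e' }

A FIRST/FIRST conflict occurs when two productions N → α and N → β for the same non-terminal have FIRST(α) ∩ FIRST(β) ≠ ∅ (with ε ∈ FIRST of a nullable right-hand side, so two nullable alternatives also conflict).

FIRST sets of the non-terminals at (or reachable through a nullable prefix from) the front of some alternative:
  FIRST(E) = { '*', '+', 'e' }
  FIRST(T) = { '*', '+', 'e' }

Productions for A:
  A → * b: FIRST = { '*' }
  A → E T F: FIRST = { '*', '+', 'e' }
Productions for E:
  E → + b E: FIRST = { '+' }
  E → * e: FIRST = { '*' }
  E → T *: FIRST = { '*', '+', 'e' }
  E → e: FIRST = { 'e' }
F, T have only one production, so no FIRST/FIRST conflict is possible there.

Conflict for A: A → * b and A → E T F
  Overlap: { '*' }
Conflict for E: E → + b E and E → T *
  Overlap: { '+' }
Conflict for E: E → * e and E → T *
  Overlap: { '*' }
Conflict for E: E → T * and E → e
  Overlap: { 'e' }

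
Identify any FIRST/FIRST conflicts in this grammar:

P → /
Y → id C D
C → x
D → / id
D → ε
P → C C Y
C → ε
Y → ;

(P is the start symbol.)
No FIRST/FIRST conflicts.

FIRST sets of the non-terminals at (or reachable through a nullable prefix from) the front of some alternative:
  FIRST(C) = { 'x', ε }
  FIRST(Y) = { ';', 'id' }

Productions for P:
  P → /: FIRST = { '/' }
  P → C C Y: FIRST = { ';', 'id', 'x' }
Productions for Y:
  Y → id C D: FIRST = { 'id' }
  Y → ;: FIRST = { ';' }
Productions for C:
  C → x: FIRST = { 'x' }
  C → ε: FIRST = { ε }
Productions for D:
  D → / id: FIRST = { '/' }
  D → ε: FIRST = { ε }

All alternatives of each non-terminal have pairwise disjoint FIRST sets.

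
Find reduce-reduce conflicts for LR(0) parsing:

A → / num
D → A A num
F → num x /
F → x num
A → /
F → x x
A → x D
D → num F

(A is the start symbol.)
No reduce-reduce conflicts

A reduce-reduce conflict occurs when an LR(0) state has two complete items [A → α .] and [B → β .] — both call for a reduction, and with no lookahead the parser cannot choose between them.

Augment with A' → A and build the canonical LR(0) collection (I0 = CLOSURE({[A' → . A]}), then GOTO on every symbol after a dot until no new states appear). It has 17 states:
  I0: { [A → . / num], [A → . /], [A → . x D], [A' → . A] }  — shift
  I1: { [A → / . num], [A → / .] }  — shift, reduce
  I2: { [A' → A .] }  — accept
  I3: { [A → . / num], [A → . /], [A → . x D], [A → x . D], [D → . A A num], [D → . num F] }  — shift
  I4: { [A → . / num], [A → . /], [A → . x D], [D → A . A num] }  — shift
  I5: { [A → x D .] }  — reduce
  I6: { [D → num . F], [F → . num x /], [F → . x num], [F → . x x] }  — shift
  I7: { [D → num F .] }  — reduce
  I8: { [F → num . x /] }  — shift
  I9: { [F → x . num], [F → x . x] }  — shift
  I10: { [F → x num .] }  — reduce
  I11: { [F → x x .] }  — reduce
  I12: { [F → num x . /] }  — shift
  I13: { [F → num x / .] }  — reduce
  I14: { [D → A A . num] }  — shift
  I15: { [D → A A num .] }  — reduce
  I16: { [A → / num .] }  — reduce

No state contains more than one complete item.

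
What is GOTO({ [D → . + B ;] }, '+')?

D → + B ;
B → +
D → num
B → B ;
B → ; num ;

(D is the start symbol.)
{ [B → . +], [B → . ; num ;], [B → . B ;], [D → + . B ;] }

GOTO(I, '+') = CLOSURE({ [A → αX.β] : [A → α.Xβ] ∈ I, X = '+' })

Items with dot before '+', with the dot advanced:
  [D → . + B ;] → [D → + . B ;]
Closure of the advanced items:
  [D → + . B ;] has the dot before B: add [B → . +], [B → . B ;], [B → . ; num ;]

GOTO = { [B → . +], [B → . ; num ;], [B → . B ;], [D → + . B ;] }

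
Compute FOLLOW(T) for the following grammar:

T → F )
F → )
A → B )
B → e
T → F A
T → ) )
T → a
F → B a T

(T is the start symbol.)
{ $, ')', 'e' }

To compute FOLLOW(T), find every occurrence of T on a right-hand side N → α T β: add FIRST(β) \ {ε}, and if β is empty or nullable also add FOLLOW(N). Iterate to a fixed point.

T is the start symbol, so $ ∈ FOLLOW(T).
In F → B a T: T is at the end, add FOLLOW(F)

The FOLLOW sets referred to above (computed the same way, to a fixed point):
  FOLLOW(F) = { ')', 'e' }

Taking the union: FOLLOW(T) = { $, ')', 'e' }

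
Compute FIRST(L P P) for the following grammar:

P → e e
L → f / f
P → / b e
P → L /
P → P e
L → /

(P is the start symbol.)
FIRST sets of the non-terminals involved (from the grammar, by fixed-point iteration):
  FIRST(L) = { '/', 'f' }

To compute FIRST(L P P), process the symbols left to right:
Symbol L is a non-terminal. Add FIRST(L) \ {ε} = { '/', 'f' }
L is not nullable (ε ∉ FIRST(L)), so stop here.
FIRST(L P P) = { '/', 'f' }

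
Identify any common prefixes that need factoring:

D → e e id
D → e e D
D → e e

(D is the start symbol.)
Left-factoring is needed when two productions for the same non-terminal
share a common prefix on the right-hand side.

Productions for D:
  D → e e id
  D → e e D
  D → e e

Found common prefix 'e e' in productions for D

Answer: Yes, D has productions with common prefix 'e e'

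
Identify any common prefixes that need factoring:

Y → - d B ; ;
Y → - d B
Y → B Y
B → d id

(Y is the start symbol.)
Yes, Y has productions with common prefix '- d B'

Left-factoring is needed when two productions for the same non-terminal
share a common prefix on the right-hand side.

Productions for Y:
  Y → - d B ; ;
  Y → - d B
  Y → B Y

Found common prefix '- d B' in productions for Y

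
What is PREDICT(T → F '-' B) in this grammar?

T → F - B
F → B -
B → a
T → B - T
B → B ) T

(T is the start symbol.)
PREDICT(T → F '-' B) = (FIRST(RHS) \ {ε}) ∪ (FOLLOW(T) if ε ∈ FIRST(RHS), i.e. RHS ⇒* ε)
FIRST(F) = { 'a' }
FIRST(F '-' B) = { 'a' }
ε ∉ FIRST(F '-' B), so FOLLOW(T) is not added.
PREDICT(T → F '-' B) = { 'a' }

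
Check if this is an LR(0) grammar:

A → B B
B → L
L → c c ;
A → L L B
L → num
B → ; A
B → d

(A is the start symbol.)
A grammar is LR(0) if no state in the canonical LR(0) collection has:
  - both a shift item (dot before a terminal) and a complete item (shift-reduce conflict), or
  - two or more complete items (reduce-reduce conflict; the accept item [A' → A .] counts as a complete item here).

Augment with A' → A and build the canonical LR(0) collection (I0 = CLOSURE({[A' → . A]}), then GOTO on every symbol after a dot until no new states appear). It has 15 states:
  I0: { [A → . B B], [A → . L L B], [A' → . A], [B → . ; A], [B → . L], [B → . d], [L → . c c ;], [L → . num] }  — shift
  I1: { [A → . B B], [A → . L L B], [B → . ; A], [B → . L], [B → . d], [B → ; . A], [L → . c c ;], [L → . num] }  — shift
  I2: { [A' → A .] }  — accept
  I3: { [A → B . B], [B → . ; A], [B → . L], [B → . d], [L → . c c ;], [L → . num] }  — shift
  I4: { [A → L . L B], [B → L .], [L → . c c ;], [L → . num] }  — shift, reduce
  I5: { [L → c . c ;] }  — shift
  I6: { [B → d .] }  — reduce
  I7: { [L → num .] }  — reduce
  I8: { [L → c c . ;] }  — shift
  I9: { [L → c c ; .] }  — reduce
  I10: { [A → L L . B], [B → . ; A], [B → . L], [B → . d], [L → . c c ;], [L → . num] }  — shift
  I11: { [A → L L B .] }  — reduce
  I12: { [B → L .] }  — reduce
  I13: { [A → B B .] }  — reduce
  I14: { [B → ; A .] }  — reduce

Conflict in state I4:
  Shift-reduce conflict between [B → L .] and [L → . c c ;]
So the grammar is NOT LR(0).

Answer: No. Shift-reduce conflict between [B → L .] and [L → . c c ;]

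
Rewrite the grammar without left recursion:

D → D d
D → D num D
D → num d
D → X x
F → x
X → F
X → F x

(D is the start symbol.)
D → num d D'
D → X x D'
D' → d D'
D' → num D D'
D' → ε
F → x
X → F
X → F x

D is directly left-recursive. The standard transformation for
  A → A α₁ | ... | A α_m | β₁ | ... | β_n
is
  A  → β₁ A' | ... | β_n A'
  A' → α₁ A' | ... | α_m A' | ε

D → num d becomes D → num d D'
D → X x becomes D → X x D'
D → D d becomes D' → d D'
D → D num D becomes D' → num D D'
Add D' → ε

Productions for other non-terminals are unchanged:
  F → x
  X → F
  X → F x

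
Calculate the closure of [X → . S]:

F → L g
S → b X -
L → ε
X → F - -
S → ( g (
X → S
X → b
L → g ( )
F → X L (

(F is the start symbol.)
To compute CLOSURE, for each item [A → α.Bβ] where B is a non-terminal, add [B → .γ] for all productions B → γ; repeat for the newly added items until nothing changes.

Start with: [X → . S]
  [X → . S] has the dot before S: add [S → . b X -], [S → . ( g (]
No further items can be added.

CLOSURE = { [S → . ( g (], [S → . b X -], [X → . S] }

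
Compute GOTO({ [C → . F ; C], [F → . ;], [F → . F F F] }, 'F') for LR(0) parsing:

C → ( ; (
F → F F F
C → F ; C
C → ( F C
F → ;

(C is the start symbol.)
{ [C → F . ; C], [F → . ;], [F → . F F F], [F → F . F F] }

GOTO(I, 'F') = CLOSURE({ [A → αX.β] : [A → α.Xβ] ∈ I, X = 'F' })

Items with dot before 'F', with the dot advanced:
  [C → . F ; C] → [C → F . ; C]
  [F → . F F F] → [F → F . F F]
Closure of the advanced items:
  [F → F . F F] has the dot before F: add [F → . F F F], [F → . ;]

GOTO = { [C → F . ; C], [F → . ;], [F → . F F F], [F → F . F F] }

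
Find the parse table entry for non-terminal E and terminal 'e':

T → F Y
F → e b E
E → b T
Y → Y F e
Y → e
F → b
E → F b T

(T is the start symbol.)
E → F b T

To find M[E, 'e'], we find productions for E where 'e' is in the predict set (PREDICT(N → α) = (FIRST(α) \ {ε}) ∪ (FOLLOW(N) if α ⇒* ε)).

Relevant sets:
  FIRST(F) = { 'b', 'e' }

E → b T: PREDICT = { 'b' }
E → F b T: PREDICT = { 'b', 'e' }
  'e' is in predict set, so this production goes in M[E, 'e']

M[E, 'e'] = E → F b T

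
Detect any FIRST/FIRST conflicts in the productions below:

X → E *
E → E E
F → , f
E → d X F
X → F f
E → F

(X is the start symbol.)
A FIRST/FIRST conflict occurs when two productions N → α and N → β for the same non-terminal have FIRST(α) ∩ FIRST(β) ≠ ∅ (with ε ∈ FIRST of a nullable right-hand side, so two nullable alternatives also conflict).

FIRST sets of the non-terminals at (or reachable through a nullable prefix from) the front of some alternative:
  FIRST(E) = { ',', 'd' }
  FIRST(F) = { ',' }

Productions for X:
  X → E *: FIRST = { ',', 'd' }
  X → F f: FIRST = { ',' }
Productions for E:
  E → E E: FIRST = { ',', 'd' }
  E → d X F: FIRST = { 'd' }
  E → F: FIRST = { ',' }
F has only one production, so no FIRST/FIRST conflict is possible there.

Conflict for X: X → E * and X → F f
  Overlap: { ',' }
Conflict for E: E → E E and E → d X F
  Overlap: { 'd' }
Conflict for E: E → E E and E → F
  Overlap: { ',' }

Answer: Yes. X → E '*' / X → F f on { ',' }; E → E E / E → d X F on { 'd' }; E → E E / E → F on { ',' }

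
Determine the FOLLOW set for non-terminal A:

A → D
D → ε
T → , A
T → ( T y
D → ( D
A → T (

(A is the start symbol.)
To compute FOLLOW(A), find every occurrence of A on a right-hand side N → α A β: add FIRST(β) \ {ε}, and if β is empty or nullable also add FOLLOW(N). Iterate to a fixed point.

A is the start symbol, so $ ∈ FOLLOW(A).
In T → , A: A is at the end, add FOLLOW(T)

The FOLLOW sets referred to above (computed the same way, to a fixed point):
  FOLLOW(T) = { '(', 'y' }

Taking the union: FOLLOW(A) = { $, '(', 'y' }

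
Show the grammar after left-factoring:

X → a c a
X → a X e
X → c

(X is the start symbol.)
Left-factoring transforms A → αβ₁ | αβ₂ into A → αA' and A' → β₁ | β₂
(α is the longest common prefix among the alternatives). Repeat until
no nonterminal has two alternatives with a common prefix.

Round 1: X has alternatives sharing prefix 'a'. Introduce X': X → a X'
  Add: X' → c a
  Add: X' → X e

No remaining common prefixes — done.

Resulting grammar:
X → a X'
X' → c a
X' → X e
X → c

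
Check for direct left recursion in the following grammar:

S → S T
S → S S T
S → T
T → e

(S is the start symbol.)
Yes, S is left-recursive

S → S T: LEFT RECURSIVE (starts with S)
S → S S T: LEFT RECURSIVE (starts with S)
S → T: starts with T
T → e: starts with e

The grammar has direct left recursion on: S.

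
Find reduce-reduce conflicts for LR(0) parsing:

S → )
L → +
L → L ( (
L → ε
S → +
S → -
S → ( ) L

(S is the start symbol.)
No reduce-reduce conflicts

A reduce-reduce conflict occurs when an LR(0) state has two complete items [A → α .] and [B → β .] — both call for a reduction, and with no lookahead the parser cannot choose between them.

Augment with S' → S and build the canonical LR(0) collection (I0 = CLOSURE({[S' → . S]}), then GOTO on every symbol after a dot until no new states appear). It has 11 states:
  I0: { [S → . ( ) L], [S → . )], [S → . +], [S → . -], [S' → . S] }  — shift
  I1: { [S → ( . ) L] }  — shift
  I2: { [S → ) .] }  — reduce
  I3: { [S → + .] }  — reduce
  I4: { [S → - .] }  — reduce
  I5: { [S' → S .] }  — accept
  I6: { [L → . +], [L → . L ( (], [L → .], [S → ( ) . L] }  — shift, reduce
  I7: { [L → + .] }  — reduce
  I8: { [L → L . ( (], [S → ( ) L .] }  — shift, reduce
  I9: { [L → L ( . (] }  — shift
  I10: { [L → L ( ( .] }  — reduce

No state contains more than one complete item.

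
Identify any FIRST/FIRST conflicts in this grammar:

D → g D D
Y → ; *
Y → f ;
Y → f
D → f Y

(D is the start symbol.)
Productions for D:
  D → g D D: FIRST = { 'g' }
  D → f Y: FIRST = { 'f' }
Productions for Y:
  Y → ; *: FIRST = { ';' }
  Y → f ;: FIRST = { 'f' }
  Y → f: FIRST = { 'f' }

Conflict for Y: Y → f ; and Y → f
  Overlap: { 'f' }

Answer: Yes. Y → f ';' / Y → f on { 'f' }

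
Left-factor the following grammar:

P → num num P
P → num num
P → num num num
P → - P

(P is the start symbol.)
P → num num P'
P' → P
P' → ε
P' → num
P → - P

Left-factoring transforms A → αβ₁ | αβ₂ into A → αA' and A' → β₁ | β₂
(α is the longest common prefix among the alternatives). Repeat until
no nonterminal has two alternatives with a common prefix.

Round 1: P has alternatives sharing prefix 'num num'. Introduce P': P → num num P'
  Add: P' → P
  Add: P' → ε
  Add: P' → num

No remaining common prefixes — done.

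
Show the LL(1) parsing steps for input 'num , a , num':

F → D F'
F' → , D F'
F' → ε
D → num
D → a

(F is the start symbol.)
LL(1) parsing maintains a stack (initially the start symbol over $) and the input. At each step: if the stack top is a terminal, match it against the current input token; if it is a non-terminal N, replace it with the RHS of M[N, lookahead] (the unique production whose predict set contains the lookahead).

Stack is shown with the top on the left.

Stack     Input            Action
---------------------------------
F $       num , a , num $  output F → D F'
D F' $    num , a , num $  output D → num
num F' $  num , a , num $  match 'num'
F' $      , a , num $      output F' → , D F'
, D F' $  , a , num $      match ','
D F' $    a , num $        output D → a
a F' $    a , num $        match 'a'
F' $      , num $          output F' → , D F'
, D F' $  , num $          match ','
D F' $    num $            output D → num
num F' $  num $            match 'num'
F' $      $                output F' → ε
$         $                accept

The string is accepted.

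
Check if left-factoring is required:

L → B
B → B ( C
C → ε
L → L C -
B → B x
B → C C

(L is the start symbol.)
Left-factoring is needed when two productions for the same non-terminal
share a common prefix on the right-hand side.

Productions for L:
  L → B
  L → L C -
Productions for B:
  B → B ( C
  B → B x
  B → C C

Found common prefix 'B' in productions for B

Answer: Yes, B has productions with common prefix 'B'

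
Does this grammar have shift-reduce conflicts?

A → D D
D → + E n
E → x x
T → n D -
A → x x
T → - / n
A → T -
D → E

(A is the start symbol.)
No shift-reduce conflicts

A shift-reduce conflict occurs when an LR(0) state has both:
  - a complete (reduce) item [A → α .] (dot at the end), and
  - a shift item [B → β . c γ] (dot before a terminal).

Augment with A' → A and build the canonical LR(0) collection (I0 = CLOSURE({[A' → . A]}), then GOTO on every symbol after a dot until no new states appear). It has 20 states:
  I0: { [A → . D D], [A → . T -], [A → . x x], [A' → . A], [D → . + E n], [D → . E], [E → . x x], [T → . - / n], [T → . n D -] }  — shift
  I1: { [D → + . E n], [E → . x x] }  — shift
  I2: { [T → - . / n] }  — shift
  I3: { [A' → A .] }  — accept
  I4: { [A → D . D], [D → . + E n], [D → . E], [E → . x x] }  — shift
  I5: { [D → E .] }  — reduce
  I6: { [A → T . -] }  — shift
  I7: { [D → . + E n], [D → . E], [E → . x x], [T → n . D -] }  — shift
  I8: { [A → x . x], [E → x . x] }  — shift
  I9: { [A → x x .], [E → x x .] }  — 2 reduces
  I10: { [T → n D . -] }  — shift
  I11: { [E → x . x] }  — shift
  I12: { [E → x x .] }  — reduce
  I13: { [T → n D - .] }  — reduce
  I14: { [A → T - .] }  — reduce
  I15: { [A → D D .] }  — reduce
  I16: { [T → - / . n] }  — shift
  I17: { [T → - / n .] }  — reduce
  I18: { [D → + E . n] }  — shift
  I19: { [D → + E n .] }  — reduce

No state contains both a complete item and a shift item.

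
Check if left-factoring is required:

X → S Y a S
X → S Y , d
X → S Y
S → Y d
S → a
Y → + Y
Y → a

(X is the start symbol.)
Left-factoring is needed when two productions for the same non-terminal
share a common prefix on the right-hand side.

Productions for X:
  X → S Y a S
  X → S Y , d
  X → S Y
Productions for S:
  S → Y d
  S → a
Productions for Y:
  Y → + Y
  Y → a

Found common prefix 'S Y' in productions for X

Answer: Yes, X has productions with common prefix 'S Y'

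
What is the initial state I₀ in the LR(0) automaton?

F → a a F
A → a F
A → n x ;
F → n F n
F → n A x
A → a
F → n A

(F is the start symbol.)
{ [F → . a a F], [F → . n A x], [F → . n A], [F → . n F n], [F' → . F] }

First, augment the grammar with F' → F
I₀ = CLOSURE({ [F' → . F] }):
  [F' → . F] has the dot before F: add [F → . a a F], [F → . n F n], [F → . n A x], [F → . n A]
No further items can be added.

I₀ = { [F → . a a F], [F → . n A x], [F → . n A], [F → . n F n], [F' → . F] }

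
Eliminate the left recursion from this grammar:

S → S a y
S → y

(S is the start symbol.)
S → y S'
S' → a y S'
S' → ε

S is directly left-recursive. The standard transformation for
  A → A α₁ | ... | A α_m | β₁ | ... | β_n
is
  A  → β₁ A' | ... | β_n A'
  A' → α₁ A' | ... | α_m A' | ε

S → y becomes S → y S'
S → S a y becomes S' → a y S'
Add S' → ε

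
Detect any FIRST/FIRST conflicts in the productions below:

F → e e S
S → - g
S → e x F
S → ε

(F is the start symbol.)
No FIRST/FIRST conflicts.

A FIRST/FIRST conflict occurs when two productions N → α and N → β for the same non-terminal have FIRST(α) ∩ FIRST(β) ≠ ∅ (with ε ∈ FIRST of a nullable right-hand side, so two nullable alternatives also conflict).

Productions for S:
  S → - g: FIRST = { '-' }
  S → e x F: FIRST = { 'e' }
  S → ε: FIRST = { ε }
F has only one production, so no FIRST/FIRST conflict is possible there.

All alternatives of each non-terminal have pairwise disjoint FIRST sets.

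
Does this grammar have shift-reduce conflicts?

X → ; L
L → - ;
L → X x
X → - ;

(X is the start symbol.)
A shift-reduce conflict occurs when an LR(0) state has both:
  - a complete (reduce) item [A → α .] (dot at the end), and
  - a shift item [B → β . c γ] (dot before a terminal).

Augment with X' → X and build the canonical LR(0) collection (I0 = CLOSURE({[X' → . X]}), then GOTO on every symbol after a dot until no new states appear). It has 10 states:
  I0: { [X → . - ;], [X → . ; L], [X' → . X] }  — shift
  I1: { [X → - . ;] }  — shift
  I2: { [L → . - ;], [L → . X x], [X → . - ;], [X → . ; L], [X → ; . L] }  — shift
  I3: { [X' → X .] }  — accept
  I4: { [L → - . ;], [X → - . ;] }  — shift
  I5: { [X → ; L .] }  — reduce
  I6: { [L → X . x] }  — shift
  I7: { [L → X x .] }  — reduce
  I8: { [L → - ; .], [X → - ; .] }  — 2 reduces
  I9: { [X → - ; .] }  — reduce

No state contains both a complete item and a shift item.

Answer: No shift-reduce conflicts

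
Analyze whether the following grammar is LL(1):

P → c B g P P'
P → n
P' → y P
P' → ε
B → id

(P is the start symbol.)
No. Predict set conflict for P': { 'y' }

Relevant sets:
  FOLLOW(P') = { $, 'y' }

For P:
  PREDICT(P → c B g P P') = { 'c' }
  PREDICT(P → n) = { 'n' }
For P':
  PREDICT(P' → y P) = { 'y' }
  PREDICT(P' → ε) = { $, 'y' }
B has a single production, so nothing to check there.

Conflict found: Predict set conflict for P': { 'y' }
The grammar is NOT LL(1).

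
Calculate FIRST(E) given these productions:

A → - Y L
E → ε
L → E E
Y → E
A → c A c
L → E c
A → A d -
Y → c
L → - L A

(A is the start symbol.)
From E → ε:
  - ε-production, so ε ∈ FIRST(E)

Collecting: FIRST(E) = { ε }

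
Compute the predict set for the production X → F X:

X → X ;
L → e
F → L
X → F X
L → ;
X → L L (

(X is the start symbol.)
PREDICT(X → F X) = (FIRST(RHS) \ {ε}) ∪ (FOLLOW(X) if ε ∈ FIRST(RHS), i.e. RHS ⇒* ε)
FIRST(F) = { ';', 'e' }
FIRST(F X) = { ';', 'e' }
ε ∉ FIRST(F X), so FOLLOW(X) is not added.
PREDICT(X → F X) = { ';', 'e' }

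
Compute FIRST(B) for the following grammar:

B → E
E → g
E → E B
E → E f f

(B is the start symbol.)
{ 'g' }

To compute FIRST(B), examine every production with B on the left-hand side, reading each right-hand side left to right until a non-nullable symbol is reached.

FIRST sets of the other non-terminals involved (by the same procedure, iterated to a fixed point):
  FIRST(E) = { 'g' }

From B → E:
  - E is a non-terminal: add FIRST(E) \ {ε} = { 'g' }
    E is not nullable, so stop

Collecting: FIRST(B) = { 'g' }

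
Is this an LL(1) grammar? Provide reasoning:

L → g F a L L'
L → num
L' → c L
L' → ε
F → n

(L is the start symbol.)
No. Predict set conflict for L': { 'c' }

Relevant sets:
  FOLLOW(L') = { $, 'c' }

For L:
  PREDICT(L → g F a L L') = { 'g' }
  PREDICT(L → num) = { 'num' }
For L':
  PREDICT(L' → c L) = { 'c' }
  PREDICT(L' → ε) = { $, 'c' }
F has a single production, so nothing to check there.

Conflict found: Predict set conflict for L': { 'c' }
The grammar is NOT LL(1).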